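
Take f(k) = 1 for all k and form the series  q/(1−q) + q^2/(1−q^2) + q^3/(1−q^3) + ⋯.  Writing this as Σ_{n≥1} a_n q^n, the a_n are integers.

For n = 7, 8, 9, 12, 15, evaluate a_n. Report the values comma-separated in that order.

[q^7] f(7)=1,f(1)=1 ⇒ 2
d|8:{1,2,4,8}  Σf=1+1+1+1=4
n=9: 9·1 3·3 1·9  f→[1+1+1]=3
q^12  k|12↦f(k): 12:1 6:1 4:1 3:1 2:1 1:1  a_12=6
d|15:{1,3,5,15}  Σf=1+1+1+1=4

2, 4, 3, 6, 4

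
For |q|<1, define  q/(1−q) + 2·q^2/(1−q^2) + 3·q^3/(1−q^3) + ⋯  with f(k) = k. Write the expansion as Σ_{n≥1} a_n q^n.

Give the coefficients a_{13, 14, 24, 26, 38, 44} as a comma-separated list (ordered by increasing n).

[q^13] f(13)=13,f(1)=1 ⇒ 14
[q^14] f(1)=1,f(2)=2,f(7)=7,f(14)=14 ⇒ 24
n=24: 24·1 12·2 8·3 6·4 4·6 3·8 2·12 1·24  f→[24+12+8+6+4+3+2+1]=60
[q^26] f(1)=1,f(2)=2,f(13)=13,f(26)=26 ⇒ 42
q^38  k|38↦f(k): 1:1 2:2 19:19 38:38  a_38=60
q^44  k|44↦f(k): 44:44 22:22 11:11 4:4 2:2 1:1  a_44=84

14, 24, 60, 42, 60, 84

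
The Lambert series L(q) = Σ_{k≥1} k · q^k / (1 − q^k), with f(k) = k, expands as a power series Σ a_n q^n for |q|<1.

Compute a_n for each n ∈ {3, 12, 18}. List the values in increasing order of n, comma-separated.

4, 28, 39

[q^3] f(1)=1,f(3)=3 ⇒ 4
q^12  k|12↦f(k): 12:12 6:6 4:4 3:3 2:2 1:1  a_12=28
n=18: 18·1 9·2 6·3 3·6 2·9 1·18  f→[18+9+6+3+2+1]=39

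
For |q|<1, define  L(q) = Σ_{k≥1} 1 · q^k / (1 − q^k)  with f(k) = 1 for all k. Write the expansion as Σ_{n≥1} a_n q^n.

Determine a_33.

[q^33] f(1)=1,f(3)=1,f(11)=1,f(33)=1 ⇒ 4

a_33 = 4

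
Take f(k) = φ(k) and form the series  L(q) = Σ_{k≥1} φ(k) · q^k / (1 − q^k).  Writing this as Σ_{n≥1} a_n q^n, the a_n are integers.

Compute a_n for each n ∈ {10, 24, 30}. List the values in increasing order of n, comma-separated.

[q^10] φ(10)=4,φ(5)=4,φ(2)=1,φ(1)=1 ⇒ 10
n=24: 1·24 2·12 3·8 4·6 6·4 8·3 12·2 24·1  φ→[1+1+2+2+2+4+4+8]=24
n=30: 30·1 15·2 10·3 6·5 5·6 3·10 2·15 1·30  φ→[8+8+4+2+4+2+1+1]=30

10, 24, 30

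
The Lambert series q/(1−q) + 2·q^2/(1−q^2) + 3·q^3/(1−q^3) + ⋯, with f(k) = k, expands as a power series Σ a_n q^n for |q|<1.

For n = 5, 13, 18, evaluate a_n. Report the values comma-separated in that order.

6, 14, 39

q^5  k|5↦f(k): 5:5 1:1  a_5=6
[q^13] f(13)=13,f(1)=1 ⇒ 14
[q^18] f(1)=1,f(2)=2,f(3)=3,f(6)=6,f(9)=9,f(18)=18 ⇒ 39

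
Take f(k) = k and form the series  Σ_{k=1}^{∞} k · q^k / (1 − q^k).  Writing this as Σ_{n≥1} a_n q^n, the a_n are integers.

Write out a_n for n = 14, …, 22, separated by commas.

d|14:{1,2,7,14}  Σf=1+2+7+14=24
[q^15] f(15)=15,f(5)=5,f(3)=3,f(1)=1 ⇒ 24
n=16: 1·16 2·8 4·4 8·2 16·1  f→[1+2+4+8+16]=31
q^17  k|17↦f(k): 17:17 1:1  a_17=18
d|18:{18,9,6,3,2,1}  Σf=18+9+6+3+2+1=39
q^19  k|19↦f(k): 1:1 19:19  a_19=20
n=20: 1·20 2·10 4·5 5·4 10·2 20·1  f→[1+2+4+5+10+20]=42
q^21  k|21↦f(k): 1:1 3:3 7:7 21:21  a_21=32
d|22:{22,11,2,1}  Σf=22+11+2+1=36

24, 24, 31, 18, 39, 20, 42, 32, 36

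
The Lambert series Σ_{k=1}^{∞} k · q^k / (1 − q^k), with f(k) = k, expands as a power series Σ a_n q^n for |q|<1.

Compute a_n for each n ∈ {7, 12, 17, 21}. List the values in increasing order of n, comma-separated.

[q^7] f(7)=7,f(1)=1 ⇒ 8
q^12  k|12↦f(k): 12:12 6:6 4:4 3:3 2:2 1:1  a_12=28
n=17: 1·17 17·1  f→[1+17]=18
n=21: 1·21 3·7 7·3 21·1  f→[1+3+7+21]=32

8, 28, 18, 32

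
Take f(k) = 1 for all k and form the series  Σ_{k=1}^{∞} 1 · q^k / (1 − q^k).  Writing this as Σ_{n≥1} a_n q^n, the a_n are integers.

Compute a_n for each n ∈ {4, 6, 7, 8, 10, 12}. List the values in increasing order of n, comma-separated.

q^4  k|4↦f(k): 4:1 2:1 1:1  a_4=3
q^6  k|6↦f(k): 6:1 3:1 2:1 1:1  a_6=4
n=7: 7·1 1·7  f→[1+1]=2
[q^8] f(1)=1,f(2)=1,f(4)=1,f(8)=1 ⇒ 4
d|10:{10,5,2,1}  Σf=1+1+1+1=4
q^12  k|12↦f(k): 1:1 2:1 3:1 4:1 6:1 12:1  a_12=6

3, 4, 2, 4, 4, 6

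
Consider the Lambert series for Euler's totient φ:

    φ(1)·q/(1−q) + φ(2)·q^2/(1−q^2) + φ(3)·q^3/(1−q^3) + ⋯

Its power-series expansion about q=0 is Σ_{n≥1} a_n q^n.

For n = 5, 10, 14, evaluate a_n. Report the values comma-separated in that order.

n=5: 1·5 5·1  φ→[1+4]=5
n=10: 1·10 2·5 5·2 10·1  φ→[1+1+4+4]=10
n=14: 14·1 7·2 2·7 1·14  φ→[6+6+1+1]=14

5, 10, 14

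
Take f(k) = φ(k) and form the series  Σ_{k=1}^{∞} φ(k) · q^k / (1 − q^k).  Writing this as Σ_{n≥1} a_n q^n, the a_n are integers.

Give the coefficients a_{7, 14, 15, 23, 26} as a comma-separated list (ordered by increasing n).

[q^7] φ(7)=6,φ(1)=1 ⇒ 7
[q^14] φ(1)=1,φ(2)=1,φ(7)=6,φ(14)=6 ⇒ 14
n=15: 1·15 3·5 5·3 15·1  φ→[1+2+4+8]=15
d|23:{1,23}  Σφ=1+22=23
n=26: 1·26 2·13 13·2 26·1  φ→[1+1+12+12]=26

7, 14, 15, 23, 26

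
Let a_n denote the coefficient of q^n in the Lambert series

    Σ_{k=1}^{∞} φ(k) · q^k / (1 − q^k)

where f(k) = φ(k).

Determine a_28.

n=28: 28·1 14·2 7·4 4·7 2·14 1·28  φ→[12+6+6+2+1+1]=28

a_28 = 28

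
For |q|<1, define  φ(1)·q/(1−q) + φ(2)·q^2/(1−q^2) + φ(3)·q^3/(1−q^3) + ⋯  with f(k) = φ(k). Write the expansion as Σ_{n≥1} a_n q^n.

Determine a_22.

d|22:{22,11,2,1}  Σφ=10+10+1+1=22

a_22 = 22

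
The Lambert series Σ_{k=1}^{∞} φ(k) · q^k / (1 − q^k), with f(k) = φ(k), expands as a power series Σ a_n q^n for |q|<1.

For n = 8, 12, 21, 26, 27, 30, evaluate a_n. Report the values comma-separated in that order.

[q^8] φ(1)=1,φ(2)=1,φ(4)=2,φ(8)=4 ⇒ 8
q^12  k|12↦φ(k): 12:4 6:2 4:2 3:2 2:1 1:1  a_12=12
d|21:{1,3,7,21}  Σφ=1+2+6+12=21
n=26: 26·1 13·2 2·13 1·26  φ→[12+12+1+1]=26
d|27:{27,9,3,1}  Σφ=18+6+2+1=27
n=30: 30·1 15·2 10·3 6·5 5·6 3·10 2·15 1·30  φ→[8+8+4+2+4+2+1+1]=30

8, 12, 21, 26, 27, 30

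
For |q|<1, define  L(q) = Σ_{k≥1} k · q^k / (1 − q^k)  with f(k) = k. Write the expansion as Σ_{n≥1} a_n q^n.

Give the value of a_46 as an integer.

q^46  k|46↦f(k): 1:1 2:2 23:23 46:46  a_46=72

a_46 = 72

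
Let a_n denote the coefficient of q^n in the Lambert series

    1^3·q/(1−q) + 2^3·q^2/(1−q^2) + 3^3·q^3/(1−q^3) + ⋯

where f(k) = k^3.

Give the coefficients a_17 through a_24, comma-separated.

4914, 6813, 6860, 9198, 9632, 11988, 12168, 16380

d|17:{1,17}  Σf=1+4913=4914
n=18: 1·18 2·9 3·6 6·3 9·2 18·1  f→[1+8+27+216+729+5832]=6813
n=19: 1·19 19·1  f→[1+6859]=6860
d|20:{20,10,5,4,2,1}  Σf=8000+1000+125+64+8+1=9198
q^21  k|21↦f(k): 1:1 3:27 7:343 21:9261  a_21=9632
n=22: 1·22 2·11 11·2 22·1  f→[1+8+1331+10648]=11988
q^23  k|23↦f(k): 23:12167 1:1  a_23=12168
d|24:{24,12,8,6,4,3,2,1}  Σf=13824+1728+512+216+64+27+8+1=16380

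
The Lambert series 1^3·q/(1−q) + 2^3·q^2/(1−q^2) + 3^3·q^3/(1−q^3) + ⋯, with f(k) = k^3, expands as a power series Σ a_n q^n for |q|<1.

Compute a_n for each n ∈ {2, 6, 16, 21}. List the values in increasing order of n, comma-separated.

9, 252, 4681, 9632

n=2: 1·2 2·1  f→[1+8]=9
[q^6] f(6)=216,f(3)=27,f(2)=8,f(1)=1 ⇒ 252
[q^16] f(16)=4096,f(8)=512,f(4)=64,f(2)=8,f(1)=1 ⇒ 4681
q^21  k|21↦f(k): 21:9261 7:343 3:27 1:1  a_21=9632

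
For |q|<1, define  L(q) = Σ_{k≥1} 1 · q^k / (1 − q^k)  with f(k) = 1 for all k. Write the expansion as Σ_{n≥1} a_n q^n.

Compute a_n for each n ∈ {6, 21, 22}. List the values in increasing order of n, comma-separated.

n=6: 6·1 3·2 2·3 1·6  f→[1+1+1+1]=4
q^21  k|21↦f(k): 21:1 7:1 3:1 1:1  a_21=4
q^22  k|22↦f(k): 1:1 2:1 11:1 22:1  a_22=4

4, 4, 4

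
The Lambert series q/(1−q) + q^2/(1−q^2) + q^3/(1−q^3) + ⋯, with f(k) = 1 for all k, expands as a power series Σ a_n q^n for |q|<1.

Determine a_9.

a_9 = 3

q^9  k|9↦f(k): 1:1 3:1 9:1  a_9=3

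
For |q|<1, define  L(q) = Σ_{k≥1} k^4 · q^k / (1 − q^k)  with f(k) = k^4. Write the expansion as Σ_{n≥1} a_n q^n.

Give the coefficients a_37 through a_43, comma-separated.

1874162, 2215474, 2342084, 2734994, 2825762, 3348388, 3418802

[q^37] f(37)=1874161,f(1)=1 ⇒ 1874162
d|38:{38,19,2,1}  Σf=2085136+130321+16+1=2215474
[q^39] f(39)=2313441,f(13)=28561,f(3)=81,f(1)=1 ⇒ 2342084
[q^40] f(40)=2560000,f(20)=160000,f(10)=10000,f(8)=4096,f(5)=625,f(4)=256,f(2)=16,f(1)=1 ⇒ 2734994
n=41: 1·41 41·1  f→[1+2825761]=2825762
d|42:{42,21,14,7,6,3,2,1}  Σf=3111696+194481+38416+2401+1296+81+16+1=3348388
[q^43] f(1)=1,f(43)=3418801 ⇒ 3418802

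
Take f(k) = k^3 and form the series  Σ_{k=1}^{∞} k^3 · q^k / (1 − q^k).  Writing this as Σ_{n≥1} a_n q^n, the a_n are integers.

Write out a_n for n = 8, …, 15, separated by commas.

585, 757, 1134, 1332, 2044, 2198, 3096, 3528

n=8: 8·1 4·2 2·4 1·8  f→[512+64+8+1]=585
d|9:{9,3,1}  Σf=729+27+1=757
[q^10] f(10)=1000,f(5)=125,f(2)=8,f(1)=1 ⇒ 1134
[q^11] f(1)=1,f(11)=1331 ⇒ 1332
n=12: 12·1 6·2 4·3 3·4 2·6 1·12  f→[1728+216+64+27+8+1]=2044
d|13:{1,13}  Σf=1+2197=2198
d|14:{14,7,2,1}  Σf=2744+343+8+1=3096
n=15: 1·15 3·5 5·3 15·1  f→[1+27+125+3375]=3528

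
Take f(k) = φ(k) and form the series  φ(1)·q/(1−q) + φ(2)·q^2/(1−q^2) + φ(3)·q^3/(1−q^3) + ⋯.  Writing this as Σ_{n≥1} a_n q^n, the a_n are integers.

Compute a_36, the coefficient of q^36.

d|36:{36,18,12,9,6,4,3,2,1}  Σφ=12+6+4+6+2+2+2+1+1=36

a_36 = 36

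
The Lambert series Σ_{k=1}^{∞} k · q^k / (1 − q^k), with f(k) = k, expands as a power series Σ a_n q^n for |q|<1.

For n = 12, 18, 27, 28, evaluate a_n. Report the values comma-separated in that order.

28, 39, 40, 56

n=12: 12·1 6·2 4·3 3·4 2·6 1·12  f→[12+6+4+3+2+1]=28
n=18: 1·18 2·9 3·6 6·3 9·2 18·1  f→[1+2+3+6+9+18]=39
[q^27] f(1)=1,f(3)=3,f(9)=9,f(27)=27 ⇒ 40
n=28: 28·1 14·2 7·4 4·7 2·14 1·28  f→[28+14+7+4+2+1]=56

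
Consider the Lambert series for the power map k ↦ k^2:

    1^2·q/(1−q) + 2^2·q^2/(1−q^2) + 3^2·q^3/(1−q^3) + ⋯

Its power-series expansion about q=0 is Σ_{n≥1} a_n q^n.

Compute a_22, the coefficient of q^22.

d|22:{22,11,2,1}  Σf=484+121+4+1=610

a_22 = 610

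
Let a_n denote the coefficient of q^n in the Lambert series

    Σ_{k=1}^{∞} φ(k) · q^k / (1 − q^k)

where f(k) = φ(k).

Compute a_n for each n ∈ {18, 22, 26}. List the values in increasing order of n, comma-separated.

d|18:{1,2,3,6,9,18}  Σφ=1+1+2+2+6+6=18
q^22  k|22↦φ(k): 22:10 11:10 2:1 1:1  a_22=22
[q^26] φ(26)=12,φ(13)=12,φ(2)=1,φ(1)=1 ⇒ 26

18, 22, 26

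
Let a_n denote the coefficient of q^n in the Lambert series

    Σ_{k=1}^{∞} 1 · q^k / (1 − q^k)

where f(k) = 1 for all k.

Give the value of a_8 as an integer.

a_8 = 4

q^8  k|8↦f(k): 1:1 2:1 4:1 8:1  a_8=4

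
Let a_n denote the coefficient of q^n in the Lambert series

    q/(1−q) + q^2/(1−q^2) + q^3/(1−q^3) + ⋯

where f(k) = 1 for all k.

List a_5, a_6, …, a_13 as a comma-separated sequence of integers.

2, 4, 2, 4, 3, 4, 2, 6, 2

[q^5] f(1)=1,f(5)=1 ⇒ 2
q^6  k|6↦f(k): 1:1 2:1 3:1 6:1  a_6=4
n=7: 7·1 1·7  f→[1+1]=2
n=8: 1·8 2·4 4·2 8·1  f→[1+1+1+1]=4
n=9: 9·1 3·3 1·9  f→[1+1+1]=3
[q^10] f(1)=1,f(2)=1,f(5)=1,f(10)=1 ⇒ 4
[q^11] f(1)=1,f(11)=1 ⇒ 2
[q^12] f(12)=1,f(6)=1,f(4)=1,f(3)=1,f(2)=1,f(1)=1 ⇒ 6
q^13  k|13↦f(k): 1:1 13:1  a_13=2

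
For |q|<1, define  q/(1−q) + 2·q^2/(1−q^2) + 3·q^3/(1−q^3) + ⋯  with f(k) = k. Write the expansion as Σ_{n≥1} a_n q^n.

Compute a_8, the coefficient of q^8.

a_8 = 15

d|8:{8,4,2,1}  Σf=8+4+2+1=15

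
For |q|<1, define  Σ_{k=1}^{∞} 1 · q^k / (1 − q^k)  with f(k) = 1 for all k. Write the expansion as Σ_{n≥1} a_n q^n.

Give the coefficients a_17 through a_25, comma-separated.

2, 6, 2, 6, 4, 4, 2, 8, 3

d|17:{1,17}  Σf=1+1=2
n=18: 18·1 9·2 6·3 3·6 2·9 1·18  f→[1+1+1+1+1+1]=6
q^19  k|19↦f(k): 19:1 1:1  a_19=2
n=20: 1·20 2·10 4·5 5·4 10·2 20·1  f→[1+1+1+1+1+1]=6
n=21: 1·21 3·7 7·3 21·1  f→[1+1+1+1]=4
[q^22] f(1)=1,f(2)=1,f(11)=1,f(22)=1 ⇒ 4
q^23  k|23↦f(k): 1:1 23:1  a_23=2
d|24:{1,2,3,4,6,8,12,24}  Σf=1+1+1+1+1+1+1+1=8
n=25: 25·1 5·5 1·25  f→[1+1+1]=3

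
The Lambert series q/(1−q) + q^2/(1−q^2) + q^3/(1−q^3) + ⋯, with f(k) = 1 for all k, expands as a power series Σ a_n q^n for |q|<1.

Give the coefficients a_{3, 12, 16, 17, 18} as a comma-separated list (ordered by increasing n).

2, 6, 5, 2, 6

d|3:{1,3}  Σf=1+1=2
q^12  k|12↦f(k): 12:1 6:1 4:1 3:1 2:1 1:1  a_12=6
n=16: 1·16 2·8 4·4 8·2 16·1  f→[1+1+1+1+1]=5
n=17: 1·17 17·1  f→[1+1]=2
n=18: 1·18 2·9 3·6 6·3 9·2 18·1  f→[1+1+1+1+1+1]=6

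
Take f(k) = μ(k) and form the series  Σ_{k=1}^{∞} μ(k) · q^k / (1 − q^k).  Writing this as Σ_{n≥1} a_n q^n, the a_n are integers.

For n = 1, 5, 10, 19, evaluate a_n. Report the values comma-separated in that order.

1, 0, 0, 0

n=1: 1·1  μ→[1]=1
n=5: 1·5 5·1  μ→[1+(-1)]=0
n=10: 10·1 5·2 2·5 1·10  μ→[1+(-1)+(-1)+1]=0
n=19: 1·19 19·1  μ→[1+(-1)]=0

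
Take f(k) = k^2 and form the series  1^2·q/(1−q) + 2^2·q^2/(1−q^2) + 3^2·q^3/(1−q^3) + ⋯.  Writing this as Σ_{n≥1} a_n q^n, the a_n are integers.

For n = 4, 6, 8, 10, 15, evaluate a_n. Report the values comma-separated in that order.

n=4: 1·4 2·2 4·1  f→[1+4+16]=21
n=6: 6·1 3·2 2·3 1·6  f→[36+9+4+1]=50
n=8: 1·8 2·4 4·2 8·1  f→[1+4+16+64]=85
[q^10] f(1)=1,f(2)=4,f(5)=25,f(10)=100 ⇒ 130
[q^15] f(1)=1,f(3)=9,f(5)=25,f(15)=225 ⇒ 260

21, 50, 85, 130, 260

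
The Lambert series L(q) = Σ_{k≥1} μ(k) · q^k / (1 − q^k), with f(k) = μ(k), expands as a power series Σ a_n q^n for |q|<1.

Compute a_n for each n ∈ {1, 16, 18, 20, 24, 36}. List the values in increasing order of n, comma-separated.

n=1: 1·1  μ→[1]=1
[q^16] μ(16)=0,μ(8)=0,μ(4)=0,μ(2)=-1,μ(1)=1 ⇒ 0
[q^18] μ(18)=0,μ(9)=0,μ(6)=1,μ(3)=-1,μ(2)=-1,μ(1)=1 ⇒ 0
q^20  k|20↦μ(k): 1:1 2:-1 4:0 5:-1 10:1 20:0  a_20=0
[q^24] μ(24)=0,μ(12)=0,μ(8)=0,μ(6)=1,μ(4)=0,μ(3)=-1,μ(2)=-1,μ(1)=1 ⇒ 0
[q^36] μ(1)=1,μ(2)=-1,μ(3)=-1,μ(4)=0,μ(6)=1,μ(9)=0,μ(12)=0,μ(18)=0,μ(36)=0 ⇒ 0

1, 0, 0, 0, 0, 0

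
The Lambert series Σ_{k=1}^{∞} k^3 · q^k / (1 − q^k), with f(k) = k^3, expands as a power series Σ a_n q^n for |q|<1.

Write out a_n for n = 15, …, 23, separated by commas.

3528, 4681, 4914, 6813, 6860, 9198, 9632, 11988, 12168

d|15:{15,5,3,1}  Σf=3375+125+27+1=3528
d|16:{1,2,4,8,16}  Σf=1+8+64+512+4096=4681
n=17: 17·1 1·17  f→[4913+1]=4914
q^18  k|18↦f(k): 18:5832 9:729 6:216 3:27 2:8 1:1  a_18=6813
q^19  k|19↦f(k): 19:6859 1:1  a_19=6860
n=20: 20·1 10·2 5·4 4·5 2·10 1·20  f→[8000+1000+125+64+8+1]=9198
d|21:{21,7,3,1}  Σf=9261+343+27+1=9632
q^22  k|22↦f(k): 22:10648 11:1331 2:8 1:1  a_22=11988
[q^23] f(1)=1,f(23)=12167 ⇒ 12168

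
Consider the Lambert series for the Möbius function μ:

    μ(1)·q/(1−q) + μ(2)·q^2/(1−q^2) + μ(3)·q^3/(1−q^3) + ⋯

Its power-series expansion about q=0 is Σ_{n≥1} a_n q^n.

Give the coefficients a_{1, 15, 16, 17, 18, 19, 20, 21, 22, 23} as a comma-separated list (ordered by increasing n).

n=1: 1·1  μ→[1]=1
q^15  k|15↦μ(k): 15:1 5:-1 3:-1 1:1  a_15=0
d|16:{16,8,4,2,1}  Σμ=0+0+0+(-1)+1=0
q^17  k|17↦μ(k): 17:-1 1:1  a_17=0
[q^18] μ(18)=0,μ(9)=0,μ(6)=1,μ(3)=-1,μ(2)=-1,μ(1)=1 ⇒ 0
d|19:{1,19}  Σμ=1+(-1)=0
[q^20] μ(1)=1,μ(2)=-1,μ(4)=0,μ(5)=-1,μ(10)=1,μ(20)=0 ⇒ 0
q^21  k|21↦μ(k): 1:1 3:-1 7:-1 21:1  a_21=0
d|22:{1,2,11,22}  Σμ=1+(-1)+(-1)+1=0
[q^23] μ(23)=-1,μ(1)=1 ⇒ 0

1, 0, 0, 0, 0, 0, 0, 0, 0, 0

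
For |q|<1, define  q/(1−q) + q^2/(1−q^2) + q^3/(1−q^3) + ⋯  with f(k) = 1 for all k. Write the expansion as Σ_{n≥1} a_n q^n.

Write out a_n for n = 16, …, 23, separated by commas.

5, 2, 6, 2, 6, 4, 4, 2

q^16  k|16↦f(k): 16:1 8:1 4:1 2:1 1:1  a_16=5
n=17: 17·1 1·17  f→[1+1]=2
q^18  k|18↦f(k): 18:1 9:1 6:1 3:1 2:1 1:1  a_18=6
q^19  k|19↦f(k): 1:1 19:1  a_19=2
n=20: 1·20 2·10 4·5 5·4 10·2 20·1  f→[1+1+1+1+1+1]=6
[q^21] f(1)=1,f(3)=1,f(7)=1,f(21)=1 ⇒ 4
q^22  k|22↦f(k): 1:1 2:1 11:1 22:1  a_22=4
q^23  k|23↦f(k): 1:1 23:1  a_23=2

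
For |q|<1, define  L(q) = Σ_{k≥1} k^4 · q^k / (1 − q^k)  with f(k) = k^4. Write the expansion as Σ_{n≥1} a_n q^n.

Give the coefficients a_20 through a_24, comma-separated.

d|20:{1,2,4,5,10,20}  Σf=1+16+256+625+10000+160000=170898
q^21  k|21↦f(k): 1:1 3:81 7:2401 21:194481  a_21=196964
n=22: 22·1 11·2 2·11 1·22  f→[234256+14641+16+1]=248914
n=23: 23·1 1·23  f→[279841+1]=279842
q^24  k|24↦f(k): 1:1 2:16 3:81 4:256 6:1296 8:4096 12:20736 24:331776  a_24=358258

170898, 196964, 248914, 279842, 358258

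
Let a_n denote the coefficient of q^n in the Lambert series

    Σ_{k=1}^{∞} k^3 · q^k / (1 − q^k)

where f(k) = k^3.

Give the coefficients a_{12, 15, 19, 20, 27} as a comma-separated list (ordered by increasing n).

n=12: 1·12 2·6 3·4 4·3 6·2 12·1  f→[1+8+27+64+216+1728]=2044
n=15: 15·1 5·3 3·5 1·15  f→[3375+125+27+1]=3528
[q^19] f(19)=6859,f(1)=1 ⇒ 6860
d|20:{20,10,5,4,2,1}  Σf=8000+1000+125+64+8+1=9198
q^27  k|27↦f(k): 27:19683 9:729 3:27 1:1  a_27=20440

2044, 3528, 6860, 9198, 20440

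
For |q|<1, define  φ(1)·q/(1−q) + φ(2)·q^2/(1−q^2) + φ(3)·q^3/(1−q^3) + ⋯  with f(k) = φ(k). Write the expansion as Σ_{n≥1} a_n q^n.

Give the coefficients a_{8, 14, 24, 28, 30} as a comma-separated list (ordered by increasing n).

q^8  k|8↦φ(k): 8:4 4:2 2:1 1:1  a_8=8
d|14:{14,7,2,1}  Σφ=6+6+1+1=14
[q^24] φ(1)=1,φ(2)=1,φ(3)=2,φ(4)=2,φ(6)=2,φ(8)=4,φ(12)=4,φ(24)=8 ⇒ 24
[q^28] φ(28)=12,φ(14)=6,φ(7)=6,φ(4)=2,φ(2)=1,φ(1)=1 ⇒ 28
n=30: 1·30 2·15 3·10 5·6 6·5 10·3 15·2 30·1  φ→[1+1+2+4+2+4+8+8]=30

8, 14, 24, 28, 30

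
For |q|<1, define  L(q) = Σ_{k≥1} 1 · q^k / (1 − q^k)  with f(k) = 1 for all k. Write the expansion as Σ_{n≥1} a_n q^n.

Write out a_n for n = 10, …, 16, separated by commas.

4, 2, 6, 2, 4, 4, 5

n=10: 1·10 2·5 5·2 10·1  f→[1+1+1+1]=4
q^11  k|11↦f(k): 1:1 11:1  a_11=2
n=12: 1·12 2·6 3·4 4·3 6·2 12·1  f→[1+1+1+1+1+1]=6
q^13  k|13↦f(k): 1:1 13:1  a_13=2
n=14: 14·1 7·2 2·7 1·14  f→[1+1+1+1]=4
q^15  k|15↦f(k): 1:1 3:1 5:1 15:1  a_15=4
[q^16] f(16)=1,f(8)=1,f(4)=1,f(2)=1,f(1)=1 ⇒ 5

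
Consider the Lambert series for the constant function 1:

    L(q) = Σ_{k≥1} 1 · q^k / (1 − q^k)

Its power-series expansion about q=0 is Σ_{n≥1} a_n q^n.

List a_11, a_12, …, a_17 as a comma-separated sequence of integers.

d|11:{1,11}  Σf=1+1=2
q^12  k|12↦f(k): 1:1 2:1 3:1 4:1 6:1 12:1  a_12=6
n=13: 1·13 13·1  f→[1+1]=2
d|14:{1,2,7,14}  Σf=1+1+1+1=4
q^15  k|15↦f(k): 1:1 3:1 5:1 15:1  a_15=4
d|16:{1,2,4,8,16}  Σf=1+1+1+1+1=5
q^17  k|17↦f(k): 1:1 17:1  a_17=2

2, 6, 2, 4, 4, 5, 2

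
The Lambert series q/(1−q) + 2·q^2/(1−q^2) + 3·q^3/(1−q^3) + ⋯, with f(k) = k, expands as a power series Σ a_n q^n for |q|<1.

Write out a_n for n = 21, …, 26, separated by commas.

32, 36, 24, 60, 31, 42

d|21:{1,3,7,21}  Σf=1+3+7+21=32
[q^22] f(1)=1,f(2)=2,f(11)=11,f(22)=22 ⇒ 36
d|23:{23,1}  Σf=23+1=24
n=24: 1·24 2·12 3·8 4·6 6·4 8·3 12·2 24·1  f→[1+2+3+4+6+8+12+24]=60
n=25: 1·25 5·5 25·1  f→[1+5+25]=31
[q^26] f(26)=26,f(13)=13,f(2)=2,f(1)=1 ⇒ 42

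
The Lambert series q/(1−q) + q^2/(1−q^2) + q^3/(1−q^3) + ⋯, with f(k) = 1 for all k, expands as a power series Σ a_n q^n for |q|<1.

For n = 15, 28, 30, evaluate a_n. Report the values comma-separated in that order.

4, 6, 8

d|15:{15,5,3,1}  Σf=1+1+1+1=4
q^28  k|28↦f(k): 28:1 14:1 7:1 4:1 2:1 1:1  a_28=6
n=30: 1·30 2·15 3·10 5·6 6·5 10·3 15·2 30·1  f→[1+1+1+1+1+1+1+1]=8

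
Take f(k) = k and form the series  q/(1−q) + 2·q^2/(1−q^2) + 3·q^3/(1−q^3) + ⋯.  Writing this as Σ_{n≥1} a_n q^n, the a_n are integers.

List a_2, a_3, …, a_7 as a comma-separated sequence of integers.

3, 4, 7, 6, 12, 8

n=2: 1·2 2·1  f→[1+2]=3
n=3: 3·1 1·3  f→[3+1]=4
[q^4] f(4)=4,f(2)=2,f(1)=1 ⇒ 7
[q^5] f(1)=1,f(5)=5 ⇒ 6
q^6  k|6↦f(k): 1:1 2:2 3:3 6:6  a_6=12
q^7  k|7↦f(k): 7:7 1:1  a_7=8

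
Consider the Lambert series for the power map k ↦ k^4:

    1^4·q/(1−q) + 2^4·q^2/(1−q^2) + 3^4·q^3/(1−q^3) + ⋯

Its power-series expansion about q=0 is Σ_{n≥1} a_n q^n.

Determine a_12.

n=12: 12·1 6·2 4·3 3·4 2·6 1·12  f→[20736+1296+256+81+16+1]=22386

a_12 = 22386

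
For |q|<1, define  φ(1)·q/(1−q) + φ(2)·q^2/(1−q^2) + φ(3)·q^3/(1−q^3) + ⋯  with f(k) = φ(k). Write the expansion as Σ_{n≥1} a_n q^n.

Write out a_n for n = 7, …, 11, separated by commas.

d|7:{7,1}  Σφ=6+1=7
n=8: 8·1 4·2 2·4 1·8  φ→[4+2+1+1]=8
[q^9] φ(9)=6,φ(3)=2,φ(1)=1 ⇒ 9
q^10  k|10↦φ(k): 1:1 2:1 5:4 10:4  a_10=10
[q^11] φ(11)=10,φ(1)=1 ⇒ 11

7, 8, 9, 10, 11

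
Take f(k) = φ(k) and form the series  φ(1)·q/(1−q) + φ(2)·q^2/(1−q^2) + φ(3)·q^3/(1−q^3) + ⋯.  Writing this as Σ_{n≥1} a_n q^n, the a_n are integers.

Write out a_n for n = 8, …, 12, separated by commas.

[q^8] φ(1)=1,φ(2)=1,φ(4)=2,φ(8)=4 ⇒ 8
d|9:{1,3,9}  Σφ=1+2+6=9
q^10  k|10↦φ(k): 1:1 2:1 5:4 10:4  a_10=10
d|11:{1,11}  Σφ=1+10=11
n=12: 1·12 2·6 3·4 4·3 6·2 12·1  φ→[1+1+2+2+2+4]=12

8, 9, 10, 11, 12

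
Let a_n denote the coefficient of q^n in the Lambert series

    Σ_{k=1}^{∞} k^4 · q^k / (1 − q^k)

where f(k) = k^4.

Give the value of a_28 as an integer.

a_28 = 655746

n=28: 28·1 14·2 7·4 4·7 2·14 1·28  f→[614656+38416+2401+256+16+1]=655746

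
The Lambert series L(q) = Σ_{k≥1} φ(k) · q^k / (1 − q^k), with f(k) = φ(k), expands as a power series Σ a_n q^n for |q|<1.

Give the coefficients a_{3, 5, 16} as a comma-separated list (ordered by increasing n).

q^3  k|3↦φ(k): 3:2 1:1  a_3=3
n=5: 1·5 5·1  φ→[1+4]=5
[q^16] φ(1)=1,φ(2)=1,φ(4)=2,φ(8)=4,φ(16)=8 ⇒ 16

3, 5, 16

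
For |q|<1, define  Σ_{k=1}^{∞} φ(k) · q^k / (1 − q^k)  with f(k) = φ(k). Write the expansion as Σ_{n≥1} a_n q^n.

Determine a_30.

[q^30] φ(1)=1,φ(2)=1,φ(3)=2,φ(5)=4,φ(6)=2,φ(10)=4,φ(15)=8,φ(30)=8 ⇒ 30

a_30 = 30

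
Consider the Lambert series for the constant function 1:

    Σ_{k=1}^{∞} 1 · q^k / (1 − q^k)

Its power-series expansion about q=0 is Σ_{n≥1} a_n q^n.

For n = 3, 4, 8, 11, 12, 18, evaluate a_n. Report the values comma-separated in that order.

d|3:{1,3}  Σf=1+1=2
q^4  k|4↦f(k): 4:1 2:1 1:1  a_4=3
n=8: 8·1 4·2 2·4 1·8  f→[1+1+1+1]=4
q^11  k|11↦f(k): 11:1 1:1  a_11=2
q^12  k|12↦f(k): 1:1 2:1 3:1 4:1 6:1 12:1  a_12=6
n=18: 18·1 9·2 6·3 3·6 2·9 1·18  f→[1+1+1+1+1+1]=6

2, 3, 4, 2, 6, 6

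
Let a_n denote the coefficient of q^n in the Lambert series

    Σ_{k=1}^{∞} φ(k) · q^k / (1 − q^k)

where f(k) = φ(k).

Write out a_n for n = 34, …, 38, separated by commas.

n=34: 34·1 17·2 2·17 1·34  φ→[16+16+1+1]=34
n=35: 35·1 7·5 5·7 1·35  φ→[24+6+4+1]=35
d|36:{1,2,3,4,6,9,12,18,36}  Σφ=1+1+2+2+2+6+4+6+12=36
q^37  k|37↦φ(k): 37:36 1:1  a_37=37
d|38:{1,2,19,38}  Σφ=1+1+18+18=38

34, 35, 36, 37, 38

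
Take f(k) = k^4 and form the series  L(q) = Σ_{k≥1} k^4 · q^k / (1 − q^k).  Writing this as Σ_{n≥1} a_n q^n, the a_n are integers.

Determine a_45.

a_45 = 4158518

[q^45] f(1)=1,f(3)=81,f(5)=625,f(9)=6561,f(15)=50625,f(45)=4100625 ⇒ 4158518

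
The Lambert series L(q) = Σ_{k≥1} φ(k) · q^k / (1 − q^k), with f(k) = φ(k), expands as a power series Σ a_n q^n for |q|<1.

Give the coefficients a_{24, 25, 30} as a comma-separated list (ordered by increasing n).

[q^24] φ(1)=1,φ(2)=1,φ(3)=2,φ(4)=2,φ(6)=2,φ(8)=4,φ(12)=4,φ(24)=8 ⇒ 24
d|25:{1,5,25}  Σφ=1+4+20=25
q^30  k|30↦φ(k): 30:8 15:8 10:4 6:2 5:4 3:2 2:1 1:1  a_30=30

24, 25, 30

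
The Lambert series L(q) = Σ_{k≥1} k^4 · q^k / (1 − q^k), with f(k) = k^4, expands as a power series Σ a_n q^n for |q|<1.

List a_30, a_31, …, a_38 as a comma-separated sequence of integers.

n=30: 1·30 2·15 3·10 5·6 6·5 10·3 15·2 30·1  f→[1+16+81+625+1296+10000+50625+810000]=872644
d|31:{31,1}  Σf=923521+1=923522
[q^32] f(1)=1,f(2)=16,f(4)=256,f(8)=4096,f(16)=65536,f(32)=1048576 ⇒ 1118481
[q^33] f(1)=1,f(3)=81,f(11)=14641,f(33)=1185921 ⇒ 1200644
n=34: 34·1 17·2 2·17 1·34  f→[1336336+83521+16+1]=1419874
[q^35] f(1)=1,f(5)=625,f(7)=2401,f(35)=1500625 ⇒ 1503652
n=36: 1·36 2·18 3·12 4·9 6·6 9·4 12·3 18·2 36·1  f→[1+16+81+256+1296+6561+20736+104976+1679616]=1813539
q^37  k|37↦f(k): 1:1 37:1874161  a_37=1874162
n=38: 38·1 19·2 2·19 1·38  f→[2085136+130321+16+1]=2215474

872644, 923522, 1118481, 1200644, 1419874, 1503652, 1813539, 1874162, 2215474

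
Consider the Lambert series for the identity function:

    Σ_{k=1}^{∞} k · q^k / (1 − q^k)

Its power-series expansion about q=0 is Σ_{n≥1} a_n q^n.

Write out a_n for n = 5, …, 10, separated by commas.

d|5:{1,5}  Σf=1+5=6
n=6: 1·6 2·3 3·2 6·1  f→[1+2+3+6]=12
q^7  k|7↦f(k): 7:7 1:1  a_7=8
q^8  k|8↦f(k): 8:8 4:4 2:2 1:1  a_8=15
d|9:{9,3,1}  Σf=9+3+1=13
[q^10] f(1)=1,f(2)=2,f(5)=5,f(10)=10 ⇒ 18

6, 12, 8, 15, 13, 18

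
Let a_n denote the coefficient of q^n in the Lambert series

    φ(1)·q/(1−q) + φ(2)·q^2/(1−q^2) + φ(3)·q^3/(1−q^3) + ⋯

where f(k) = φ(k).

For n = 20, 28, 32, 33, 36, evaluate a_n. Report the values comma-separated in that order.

q^20  k|20↦φ(k): 20:8 10:4 5:4 4:2 2:1 1:1  a_20=20
q^28  k|28↦φ(k): 28:12 14:6 7:6 4:2 2:1 1:1  a_28=28
d|32:{1,2,4,8,16,32}  Σφ=1+1+2+4+8+16=32
n=33: 1·33 3·11 11·3 33·1  φ→[1+2+10+20]=33
q^36  k|36↦φ(k): 1:1 2:1 3:2 4:2 6:2 9:6 12:4 18:6 36:12  a_36=36

20, 28, 32, 33, 36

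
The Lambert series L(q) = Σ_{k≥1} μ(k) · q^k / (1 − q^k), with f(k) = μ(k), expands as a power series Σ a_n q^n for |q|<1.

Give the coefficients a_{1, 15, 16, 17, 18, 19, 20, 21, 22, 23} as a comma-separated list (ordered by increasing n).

1, 0, 0, 0, 0, 0, 0, 0, 0, 0

d|1:{1}  Σμ=1=1
n=15: 1·15 3·5 5·3 15·1  μ→[1+(-1)+(-1)+1]=0
d|16:{16,8,4,2,1}  Σμ=0+0+0+(-1)+1=0
d|17:{17,1}  Σμ=(-1)+1=0
[q^18] μ(1)=1,μ(2)=-1,μ(3)=-1,μ(6)=1,μ(9)=0,μ(18)=0 ⇒ 0
q^19  k|19↦μ(k): 19:-1 1:1  a_19=0
d|20:{20,10,5,4,2,1}  Σμ=0+1+(-1)+0+(-1)+1=0
n=21: 21·1 7·3 3·7 1·21  μ→[1+(-1)+(-1)+1]=0
q^22  k|22↦μ(k): 22:1 11:-1 2:-1 1:1  a_22=0
q^23  k|23↦μ(k): 23:-1 1:1  a_23=0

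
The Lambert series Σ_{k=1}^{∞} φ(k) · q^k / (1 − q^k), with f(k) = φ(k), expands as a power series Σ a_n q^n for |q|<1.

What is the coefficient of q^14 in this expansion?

d|14:{14,7,2,1}  Σφ=6+6+1+1=14

a_14 = 14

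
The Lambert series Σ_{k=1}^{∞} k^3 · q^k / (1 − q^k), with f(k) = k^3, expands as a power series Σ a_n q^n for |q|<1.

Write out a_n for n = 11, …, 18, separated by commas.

1332, 2044, 2198, 3096, 3528, 4681, 4914, 6813

[q^11] f(1)=1,f(11)=1331 ⇒ 1332
n=12: 1·12 2·6 3·4 4·3 6·2 12·1  f→[1+8+27+64+216+1728]=2044
n=13: 1·13 13·1  f→[1+2197]=2198
d|14:{1,2,7,14}  Σf=1+8+343+2744=3096
n=15: 15·1 5·3 3·5 1·15  f→[3375+125+27+1]=3528
n=16: 16·1 8·2 4·4 2·8 1·16  f→[4096+512+64+8+1]=4681
d|17:{17,1}  Σf=4913+1=4914
d|18:{1,2,3,6,9,18}  Σf=1+8+27+216+729+5832=6813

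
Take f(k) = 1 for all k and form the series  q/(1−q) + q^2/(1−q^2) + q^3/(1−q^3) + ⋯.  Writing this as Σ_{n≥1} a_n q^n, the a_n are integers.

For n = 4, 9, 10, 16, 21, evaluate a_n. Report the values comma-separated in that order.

[q^4] f(4)=1,f(2)=1,f(1)=1 ⇒ 3
n=9: 9·1 3·3 1·9  f→[1+1+1]=3
[q^10] f(1)=1,f(2)=1,f(5)=1,f(10)=1 ⇒ 4
[q^16] f(16)=1,f(8)=1,f(4)=1,f(2)=1,f(1)=1 ⇒ 5
q^21  k|21↦f(k): 21:1 7:1 3:1 1:1  a_21=4

3, 3, 4, 5, 4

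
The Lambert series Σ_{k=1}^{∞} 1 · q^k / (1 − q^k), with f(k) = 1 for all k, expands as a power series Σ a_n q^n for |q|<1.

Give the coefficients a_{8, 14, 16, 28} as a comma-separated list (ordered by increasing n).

4, 4, 5, 6

d|8:{8,4,2,1}  Σf=1+1+1+1=4
q^14  k|14↦f(k): 1:1 2:1 7:1 14:1  a_14=4
q^16  k|16↦f(k): 16:1 8:1 4:1 2:1 1:1  a_16=5
d|28:{1,2,4,7,14,28}  Σf=1+1+1+1+1+1=6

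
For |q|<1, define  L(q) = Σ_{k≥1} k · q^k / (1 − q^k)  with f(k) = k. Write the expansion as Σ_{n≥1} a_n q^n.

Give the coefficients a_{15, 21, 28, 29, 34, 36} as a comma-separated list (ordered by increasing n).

24, 32, 56, 30, 54, 91

[q^15] f(15)=15,f(5)=5,f(3)=3,f(1)=1 ⇒ 24
q^21  k|21↦f(k): 1:1 3:3 7:7 21:21  a_21=32
[q^28] f(1)=1,f(2)=2,f(4)=4,f(7)=7,f(14)=14,f(28)=28 ⇒ 56
[q^29] f(29)=29,f(1)=1 ⇒ 30
q^34  k|34↦f(k): 34:34 17:17 2:2 1:1  a_34=54
[q^36] f(1)=1,f(2)=2,f(3)=3,f(4)=4,f(6)=6,f(9)=9,f(12)=12,f(18)=18,f(36)=36 ⇒ 91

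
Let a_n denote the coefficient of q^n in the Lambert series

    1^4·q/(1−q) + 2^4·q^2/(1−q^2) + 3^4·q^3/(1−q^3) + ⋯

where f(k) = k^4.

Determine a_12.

a_12 = 22386

n=12: 1·12 2·6 3·4 4·3 6·2 12·1  f→[1+16+81+256+1296+20736]=22386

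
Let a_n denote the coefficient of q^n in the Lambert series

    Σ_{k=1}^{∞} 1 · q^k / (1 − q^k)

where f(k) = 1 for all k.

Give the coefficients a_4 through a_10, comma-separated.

3, 2, 4, 2, 4, 3, 4

n=4: 4·1 2·2 1·4  f→[1+1+1]=3
[q^5] f(1)=1,f(5)=1 ⇒ 2
[q^6] f(1)=1,f(2)=1,f(3)=1,f(6)=1 ⇒ 4
q^7  k|7↦f(k): 1:1 7:1  a_7=2
[q^8] f(8)=1,f(4)=1,f(2)=1,f(1)=1 ⇒ 4
q^9  k|9↦f(k): 9:1 3:1 1:1  a_9=3
n=10: 10·1 5·2 2·5 1·10  f→[1+1+1+1]=4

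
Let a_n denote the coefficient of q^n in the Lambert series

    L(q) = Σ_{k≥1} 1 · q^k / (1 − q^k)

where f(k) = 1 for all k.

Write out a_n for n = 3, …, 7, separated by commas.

2, 3, 2, 4, 2

q^3  k|3↦f(k): 1:1 3:1  a_3=2
d|4:{4,2,1}  Σf=1+1+1=3
n=5: 1·5 5·1  f→[1+1]=2
d|6:{6,3,2,1}  Σf=1+1+1+1=4
q^7  k|7↦f(k): 1:1 7:1  a_7=2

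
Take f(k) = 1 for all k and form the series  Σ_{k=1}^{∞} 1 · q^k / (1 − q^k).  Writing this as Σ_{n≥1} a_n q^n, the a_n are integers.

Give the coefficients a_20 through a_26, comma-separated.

[q^20] f(20)=1,f(10)=1,f(5)=1,f(4)=1,f(2)=1,f(1)=1 ⇒ 6
[q^21] f(21)=1,f(7)=1,f(3)=1,f(1)=1 ⇒ 4
q^22  k|22↦f(k): 22:1 11:1 2:1 1:1  a_22=4
d|23:{23,1}  Σf=1+1=2
q^24  k|24↦f(k): 1:1 2:1 3:1 4:1 6:1 8:1 12:1 24:1  a_24=8
n=25: 25·1 5·5 1·25  f→[1+1+1]=3
q^26  k|26↦f(k): 26:1 13:1 2:1 1:1  a_26=4

6, 4, 4, 2, 8, 3, 4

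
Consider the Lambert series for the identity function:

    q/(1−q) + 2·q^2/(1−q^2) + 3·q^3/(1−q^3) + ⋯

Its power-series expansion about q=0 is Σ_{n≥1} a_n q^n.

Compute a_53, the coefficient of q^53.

a_53 = 54

d|53:{1,53}  Σf=1+53=54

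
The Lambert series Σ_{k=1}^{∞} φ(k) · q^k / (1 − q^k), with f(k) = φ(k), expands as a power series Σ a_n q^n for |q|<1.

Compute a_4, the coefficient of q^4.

d|4:{4,2,1}  Σφ=2+1+1=4

a_4 = 4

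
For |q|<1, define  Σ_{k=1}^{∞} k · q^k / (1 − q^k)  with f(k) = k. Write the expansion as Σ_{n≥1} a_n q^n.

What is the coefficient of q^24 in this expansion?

a_24 = 60

d|24:{24,12,8,6,4,3,2,1}  Σf=24+12+8+6+4+3+2+1=60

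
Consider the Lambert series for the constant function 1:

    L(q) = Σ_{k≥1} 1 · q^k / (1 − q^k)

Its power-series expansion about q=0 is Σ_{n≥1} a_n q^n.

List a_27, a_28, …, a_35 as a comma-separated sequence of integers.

4, 6, 2, 8, 2, 6, 4, 4, 4

d|27:{27,9,3,1}  Σf=1+1+1+1=4
q^28  k|28↦f(k): 28:1 14:1 7:1 4:1 2:1 1:1  a_28=6
[q^29] f(1)=1,f(29)=1 ⇒ 2
n=30: 1·30 2·15 3·10 5·6 6·5 10·3 15·2 30·1  f→[1+1+1+1+1+1+1+1]=8
n=31: 1·31 31·1  f→[1+1]=2
d|32:{32,16,8,4,2,1}  Σf=1+1+1+1+1+1=6
[q^33] f(1)=1,f(3)=1,f(11)=1,f(33)=1 ⇒ 4
[q^34] f(34)=1,f(17)=1,f(2)=1,f(1)=1 ⇒ 4
d|35:{35,7,5,1}  Σf=1+1+1+1=4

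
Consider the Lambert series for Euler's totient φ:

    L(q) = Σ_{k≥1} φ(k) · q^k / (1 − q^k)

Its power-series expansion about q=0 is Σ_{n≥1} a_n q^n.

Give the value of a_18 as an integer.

d|18:{1,2,3,6,9,18}  Σφ=1+1+2+2+6+6=18

a_18 = 18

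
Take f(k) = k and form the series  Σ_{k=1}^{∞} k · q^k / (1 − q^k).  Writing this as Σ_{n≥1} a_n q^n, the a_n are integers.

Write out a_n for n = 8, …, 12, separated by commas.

15, 13, 18, 12, 28

q^8  k|8↦f(k): 1:1 2:2 4:4 8:8  a_8=15
n=9: 1·9 3·3 9·1  f→[1+3+9]=13
d|10:{10,5,2,1}  Σf=10+5+2+1=18
[q^11] f(1)=1,f(11)=11 ⇒ 12
[q^12] f(12)=12,f(6)=6,f(4)=4,f(3)=3,f(2)=2,f(1)=1 ⇒ 28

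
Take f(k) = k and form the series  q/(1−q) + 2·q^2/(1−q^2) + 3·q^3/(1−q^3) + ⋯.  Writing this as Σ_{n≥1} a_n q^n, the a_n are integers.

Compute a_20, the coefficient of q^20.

n=20: 20·1 10·2 5·4 4·5 2·10 1·20  f→[20+10+5+4+2+1]=42

a_20 = 42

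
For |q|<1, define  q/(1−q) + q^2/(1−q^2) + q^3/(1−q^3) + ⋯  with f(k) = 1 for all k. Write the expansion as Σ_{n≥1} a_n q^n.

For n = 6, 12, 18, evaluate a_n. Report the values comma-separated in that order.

[q^6] f(1)=1,f(2)=1,f(3)=1,f(6)=1 ⇒ 4
q^12  k|12↦f(k): 12:1 6:1 4:1 3:1 2:1 1:1  a_12=6
n=18: 18·1 9·2 6·3 3·6 2·9 1·18  f→[1+1+1+1+1+1]=6

4, 6, 6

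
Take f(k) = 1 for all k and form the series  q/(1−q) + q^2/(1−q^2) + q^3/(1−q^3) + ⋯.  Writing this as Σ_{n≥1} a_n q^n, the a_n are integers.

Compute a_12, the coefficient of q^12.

q^12  k|12↦f(k): 12:1 6:1 4:1 3:1 2:1 1:1  a_12=6

a_12 = 6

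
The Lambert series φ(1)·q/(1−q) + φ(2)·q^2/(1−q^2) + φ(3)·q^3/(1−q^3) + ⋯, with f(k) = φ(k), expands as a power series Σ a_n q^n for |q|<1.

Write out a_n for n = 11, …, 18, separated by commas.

q^11  k|11↦φ(k): 11:10 1:1  a_11=11
q^12  k|12↦φ(k): 12:4 6:2 4:2 3:2 2:1 1:1  a_12=12
q^13  k|13↦φ(k): 1:1 13:12  a_13=13
d|14:{14,7,2,1}  Σφ=6+6+1+1=14
[q^15] φ(15)=8,φ(5)=4,φ(3)=2,φ(1)=1 ⇒ 15
n=16: 1·16 2·8 4·4 8·2 16·1  φ→[1+1+2+4+8]=16
d|17:{1,17}  Σφ=1+16=17
n=18: 1·18 2·9 3·6 6·3 9·2 18·1  φ→[1+1+2+2+6+6]=18

11, 12, 13, 14, 15, 16, 17, 18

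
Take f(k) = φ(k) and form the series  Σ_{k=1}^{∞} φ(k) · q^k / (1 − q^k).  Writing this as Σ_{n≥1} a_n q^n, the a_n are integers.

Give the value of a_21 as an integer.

[q^21] φ(21)=12,φ(7)=6,φ(3)=2,φ(1)=1 ⇒ 21

a_21 = 21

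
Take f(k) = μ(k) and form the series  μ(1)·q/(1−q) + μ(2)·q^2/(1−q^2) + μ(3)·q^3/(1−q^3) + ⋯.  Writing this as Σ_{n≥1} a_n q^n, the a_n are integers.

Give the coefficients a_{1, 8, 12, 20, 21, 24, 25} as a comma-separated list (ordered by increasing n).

[q^1] μ(1)=1 ⇒ 1
[q^8] μ(8)=0,μ(4)=0,μ(2)=-1,μ(1)=1 ⇒ 0
n=12: 1·12 2·6 3·4 4·3 6·2 12·1  μ→[1+(-1)+(-1)+0+1+0]=0
n=20: 1·20 2·10 4·5 5·4 10·2 20·1  μ→[1+(-1)+0+(-1)+1+0]=0
[q^21] μ(21)=1,μ(7)=-1,μ(3)=-1,μ(1)=1 ⇒ 0
[q^24] μ(1)=1,μ(2)=-1,μ(3)=-1,μ(4)=0,μ(6)=1,μ(8)=0,μ(12)=0,μ(24)=0 ⇒ 0
[q^25] μ(25)=0,μ(5)=-1,μ(1)=1 ⇒ 0

1, 0, 0, 0, 0, 0, 0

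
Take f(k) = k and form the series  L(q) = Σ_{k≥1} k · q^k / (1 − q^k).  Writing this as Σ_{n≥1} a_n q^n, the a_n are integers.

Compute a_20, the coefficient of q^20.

a_20 = 42

d|20:{20,10,5,4,2,1}  Σf=20+10+5+4+2+1=42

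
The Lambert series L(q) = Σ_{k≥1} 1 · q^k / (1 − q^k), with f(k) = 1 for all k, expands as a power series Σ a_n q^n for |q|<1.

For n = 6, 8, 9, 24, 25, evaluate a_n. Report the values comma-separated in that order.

4, 4, 3, 8, 3

q^6  k|6↦f(k): 1:1 2:1 3:1 6:1  a_6=4
d|8:{8,4,2,1}  Σf=1+1+1+1=4
q^9  k|9↦f(k): 9:1 3:1 1:1  a_9=3
d|24:{1,2,3,4,6,8,12,24}  Σf=1+1+1+1+1+1+1+1=8
q^25  k|25↦f(k): 25:1 5:1 1:1  a_25=3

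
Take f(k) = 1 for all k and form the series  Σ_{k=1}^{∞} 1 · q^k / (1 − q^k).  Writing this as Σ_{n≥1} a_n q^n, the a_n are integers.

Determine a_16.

a_16 = 5

[q^16] f(16)=1,f(8)=1,f(4)=1,f(2)=1,f(1)=1 ⇒ 5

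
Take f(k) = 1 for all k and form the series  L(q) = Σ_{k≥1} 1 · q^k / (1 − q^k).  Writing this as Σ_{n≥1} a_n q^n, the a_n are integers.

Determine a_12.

d|12:{1,2,3,4,6,12}  Σf=1+1+1+1+1+1=6

a_12 = 6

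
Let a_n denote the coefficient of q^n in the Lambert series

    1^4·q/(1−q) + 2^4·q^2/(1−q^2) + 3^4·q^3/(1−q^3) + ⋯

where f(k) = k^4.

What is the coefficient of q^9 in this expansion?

a_9 = 6643

n=9: 9·1 3·3 1·9  f→[6561+81+1]=6643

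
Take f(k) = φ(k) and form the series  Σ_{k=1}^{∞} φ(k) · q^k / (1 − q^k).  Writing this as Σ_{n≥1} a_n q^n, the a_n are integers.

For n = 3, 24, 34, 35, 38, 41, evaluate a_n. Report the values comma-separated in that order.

d|3:{1,3}  Σφ=1+2=3
[q^24] φ(1)=1,φ(2)=1,φ(3)=2,φ(4)=2,φ(6)=2,φ(8)=4,φ(12)=4,φ(24)=8 ⇒ 24
[q^34] φ(34)=16,φ(17)=16,φ(2)=1,φ(1)=1 ⇒ 34
d|35:{1,5,7,35}  Σφ=1+4+6+24=35
n=38: 38·1 19·2 2·19 1·38  φ→[18+18+1+1]=38
[q^41] φ(41)=40,φ(1)=1 ⇒ 41

3, 24, 34, 35, 38, 41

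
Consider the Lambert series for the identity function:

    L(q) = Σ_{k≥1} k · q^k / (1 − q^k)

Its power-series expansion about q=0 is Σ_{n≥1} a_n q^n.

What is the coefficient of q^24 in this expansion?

q^24  k|24↦f(k): 1:1 2:2 3:3 4:4 6:6 8:8 12:12 24:24  a_24=60

a_24 = 60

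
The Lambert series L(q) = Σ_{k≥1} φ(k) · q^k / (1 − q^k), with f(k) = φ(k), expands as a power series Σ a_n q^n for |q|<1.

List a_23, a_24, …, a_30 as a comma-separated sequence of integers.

d|23:{23,1}  Σφ=22+1=23
d|24:{1,2,3,4,6,8,12,24}  Σφ=1+1+2+2+2+4+4+8=24
q^25  k|25↦φ(k): 25:20 5:4 1:1  a_25=25
d|26:{26,13,2,1}  Σφ=12+12+1+1=26
n=27: 1·27 3·9 9·3 27·1  φ→[1+2+6+18]=27
n=28: 1·28 2·14 4·7 7·4 14·2 28·1  φ→[1+1+2+6+6+12]=28
n=29: 1·29 29·1  φ→[1+28]=29
q^30  k|30↦φ(k): 30:8 15:8 10:4 6:2 5:4 3:2 2:1 1:1  a_30=30

23, 24, 25, 26, 27, 28, 29, 30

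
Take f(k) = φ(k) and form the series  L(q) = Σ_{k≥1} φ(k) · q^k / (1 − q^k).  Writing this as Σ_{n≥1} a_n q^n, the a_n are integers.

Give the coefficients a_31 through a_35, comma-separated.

d|31:{1,31}  Σφ=1+30=31
d|32:{32,16,8,4,2,1}  Σφ=16+8+4+2+1+1=32
[q^33] φ(1)=1,φ(3)=2,φ(11)=10,φ(33)=20 ⇒ 33
n=34: 1·34 2·17 17·2 34·1  φ→[1+1+16+16]=34
d|35:{1,5,7,35}  Σφ=1+4+6+24=35

31, 32, 33, 34, 35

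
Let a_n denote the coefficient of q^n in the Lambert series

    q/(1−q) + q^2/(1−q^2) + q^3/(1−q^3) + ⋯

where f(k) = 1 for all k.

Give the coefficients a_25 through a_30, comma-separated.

3, 4, 4, 6, 2, 8

d|25:{1,5,25}  Σf=1+1+1=3
q^26  k|26↦f(k): 1:1 2:1 13:1 26:1  a_26=4
[q^27] f(27)=1,f(9)=1,f(3)=1,f(1)=1 ⇒ 4
n=28: 28·1 14·2 7·4 4·7 2·14 1·28  f→[1+1+1+1+1+1]=6
n=29: 29·1 1·29  f→[1+1]=2
[q^30] f(30)=1,f(15)=1,f(10)=1,f(6)=1,f(5)=1,f(3)=1,f(2)=1,f(1)=1 ⇒ 8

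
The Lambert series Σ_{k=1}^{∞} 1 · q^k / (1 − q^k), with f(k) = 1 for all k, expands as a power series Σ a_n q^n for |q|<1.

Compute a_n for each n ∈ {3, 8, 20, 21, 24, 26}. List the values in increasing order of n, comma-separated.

2, 4, 6, 4, 8, 4

d|3:{1,3}  Σf=1+1=2
n=8: 8·1 4·2 2·4 1·8  f→[1+1+1+1]=4
[q^20] f(1)=1,f(2)=1,f(4)=1,f(5)=1,f(10)=1,f(20)=1 ⇒ 6
n=21: 21·1 7·3 3·7 1·21  f→[1+1+1+1]=4
[q^24] f(1)=1,f(2)=1,f(3)=1,f(4)=1,f(6)=1,f(8)=1,f(12)=1,f(24)=1 ⇒ 8
n=26: 1·26 2·13 13·2 26·1  f→[1+1+1+1]=4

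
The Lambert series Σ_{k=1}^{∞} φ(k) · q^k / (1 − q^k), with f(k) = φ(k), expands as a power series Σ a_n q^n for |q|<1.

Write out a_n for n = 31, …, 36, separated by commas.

d|31:{31,1}  Σφ=30+1=31
q^32  k|32↦φ(k): 32:16 16:8 8:4 4:2 2:1 1:1  a_32=32
[q^33] φ(33)=20,φ(11)=10,φ(3)=2,φ(1)=1 ⇒ 33
[q^34] φ(1)=1,φ(2)=1,φ(17)=16,φ(34)=16 ⇒ 34
n=35: 35·1 7·5 5·7 1·35  φ→[24+6+4+1]=35
q^36  k|36↦φ(k): 36:12 18:6 12:4 9:6 6:2 4:2 3:2 2:1 1:1  a_36=36

31, 32, 33, 34, 35, 36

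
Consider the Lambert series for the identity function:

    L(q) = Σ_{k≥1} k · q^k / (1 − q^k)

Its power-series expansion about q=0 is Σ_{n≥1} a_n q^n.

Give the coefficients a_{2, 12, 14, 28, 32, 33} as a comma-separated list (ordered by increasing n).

[q^2] f(2)=2,f(1)=1 ⇒ 3
[q^12] f(1)=1,f(2)=2,f(3)=3,f(4)=4,f(6)=6,f(12)=12 ⇒ 28
q^14  k|14↦f(k): 14:14 7:7 2:2 1:1  a_14=24
[q^28] f(1)=1,f(2)=2,f(4)=4,f(7)=7,f(14)=14,f(28)=28 ⇒ 56
q^32  k|32↦f(k): 32:32 16:16 8:8 4:4 2:2 1:1  a_32=63
d|33:{1,3,11,33}  Σf=1+3+11+33=48

3, 28, 24, 56, 63, 48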